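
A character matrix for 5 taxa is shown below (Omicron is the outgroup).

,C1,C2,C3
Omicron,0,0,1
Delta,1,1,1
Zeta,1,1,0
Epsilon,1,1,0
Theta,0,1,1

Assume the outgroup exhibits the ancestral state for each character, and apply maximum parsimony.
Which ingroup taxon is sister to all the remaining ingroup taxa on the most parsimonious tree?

Theta

Character polarity is set by the outgroup: the derived state is whichever differs from the outgroup's state, so for C3 the derived state is '0', and for the remaining characters it is '1'.
Only Delta, Epsilon, and Zeta show the derived state '1' for C1, supporting them as a clade.
C2 (derived state '1') is shared by all ingroup taxa — unites the whole ingroup.
C3 (derived state '0') is shared by Epsilon and Zeta — a synapomorphy uniting that clade.
Most parsimonious ingroup topology: ((Delta,(Zeta,Epsilon)),Theta).
Theta is sister to the clade containing all other ingroup taxa, so it is the earliest-diverging (most basal) ingroup lineage.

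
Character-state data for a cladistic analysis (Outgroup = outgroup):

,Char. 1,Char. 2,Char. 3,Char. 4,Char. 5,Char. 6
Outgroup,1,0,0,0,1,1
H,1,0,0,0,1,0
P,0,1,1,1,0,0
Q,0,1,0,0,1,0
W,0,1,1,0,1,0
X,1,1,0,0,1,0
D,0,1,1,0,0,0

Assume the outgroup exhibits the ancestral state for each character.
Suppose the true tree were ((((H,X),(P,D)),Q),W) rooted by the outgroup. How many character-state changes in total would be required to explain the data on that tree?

Map each character onto ((((H,X),(P,D)),Q),W) (rooted by Outgroup) and count the minimum state changes it requires (Fitch parsimony):
Char. 1: 2; Char. 2: 2; Char. 3: 2; Char. 4: 1; Char. 5: 1; Char. 6: 1.
Total tree length = 9.

9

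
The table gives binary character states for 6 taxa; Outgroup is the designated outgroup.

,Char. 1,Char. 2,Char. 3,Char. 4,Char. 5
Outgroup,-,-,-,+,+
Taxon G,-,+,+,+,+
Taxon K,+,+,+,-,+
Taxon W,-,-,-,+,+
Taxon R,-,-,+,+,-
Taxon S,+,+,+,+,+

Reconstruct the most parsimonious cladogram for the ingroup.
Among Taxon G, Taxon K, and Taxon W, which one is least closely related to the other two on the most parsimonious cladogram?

Taxon W

Character polarity is set by the outgroup: the derived state is whichever differs from the outgroup's state, so for Char. 4, Char. 5 the derived state is '-', and for the remaining characters it is '+'.
Char. 1 (derived state '+') is shared by Taxon K and Taxon S — a synapomorphy uniting that clade.
Only Taxon G, Taxon K, and Taxon S show the derived state '+' for Char. 2, supporting them as a clade.
Char. 3: derived state '+' in Taxon G, Taxon K, Taxon R, and Taxon S only — synapomorphy for {Taxon G, Taxon K, Taxon R, Taxon S}.
Char. 4: derived state '-' in Taxon K only — an autapomorphy, so it tells us nothing about relationships among taxa.
Char. 5: derived state '-' in Taxon R only — an autapomorphy, so it tells us nothing about relationships among taxa.
Most parsimonious ingroup topology: (((Taxon G,(Taxon K,Taxon S)),Taxon R),Taxon W).
Taxon G and Taxon K share a more recent common ancestor with each other than either does with Taxon W, so Taxon W is the least closely related of the three.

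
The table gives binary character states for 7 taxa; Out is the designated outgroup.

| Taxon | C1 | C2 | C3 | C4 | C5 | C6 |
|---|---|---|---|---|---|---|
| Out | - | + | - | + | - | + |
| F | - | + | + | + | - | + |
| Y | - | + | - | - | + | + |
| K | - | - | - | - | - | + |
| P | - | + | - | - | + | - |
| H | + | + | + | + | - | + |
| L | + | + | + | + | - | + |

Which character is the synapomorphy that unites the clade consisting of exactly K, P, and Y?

Character polarity is set by the outgroup: the derived state is whichever differs from the outgroup's state, so for C2, C4, C6 the derived state is '-', and for the remaining characters it is '+'.
Only H and L show the derived state '+' for C1, supporting them as a clade.
C2 (derived state '-') is unique to K (autapomorphy; uninformative for grouping).
Only F, H, and L show the derived state '+' for C3, supporting them as a clade.
C4: derived state '-' in K, P, and Y only — synapomorphy for {K, P, Y}.
C5: derived state '+' in P and Y only — synapomorphy for {P, Y}.
C6: derived state '-' in P only — an autapomorphy, so it tells us nothing about relationships among taxa.
Most parsimonious ingroup topology: ((F,(H,L)),((Y,P),K)).
The clade {K, P, Y} is supported by C4: its derived state '-' occurs in exactly those taxa and in no other taxon (including the outgroup).

C4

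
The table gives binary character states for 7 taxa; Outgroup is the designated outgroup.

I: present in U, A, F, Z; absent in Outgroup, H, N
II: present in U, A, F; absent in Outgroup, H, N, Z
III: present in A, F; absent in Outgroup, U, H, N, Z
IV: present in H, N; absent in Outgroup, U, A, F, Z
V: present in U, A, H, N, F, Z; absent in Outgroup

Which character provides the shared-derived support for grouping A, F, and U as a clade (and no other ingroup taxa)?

The outgroup has state 'absent' for every character, so 'present' is the derived state throughout.
I (derived state 'present') is shared by A, F, U, and Z — a synapomorphy uniting that clade.
Only A, F, and U show the derived state 'present' for II, supporting them as a clade.
III: derived state 'present' in A and F only — synapomorphy for {A, F}.
IV: derived state 'present' in H and N only — synapomorphy for {H, N}.
All ingroup taxa share the derived state 'present' for V; it defines the ingroup but does not resolve relationships within it.
Most parsimonious ingroup topology: (((U,(A,F)),Z),(H,N)).
The clade {A, F, U} is supported by II: its derived state 'present' occurs in exactly those taxa and in no other taxon (including the outgroup).

II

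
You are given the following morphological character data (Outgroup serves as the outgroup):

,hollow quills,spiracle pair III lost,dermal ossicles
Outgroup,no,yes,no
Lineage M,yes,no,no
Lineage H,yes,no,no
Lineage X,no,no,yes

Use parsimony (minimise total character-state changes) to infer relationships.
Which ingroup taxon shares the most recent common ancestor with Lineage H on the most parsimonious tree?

Character polarity is set by the outgroup: the derived state is whichever differs from the outgroup's state, so for spiracle pair III lost the derived state is 'no', and for the remaining characters it is 'yes'.
hollow quills: derived state 'yes' in Lineage H and Lineage M only — synapomorphy for {Lineage H, Lineage M}.
spiracle pair III lost (derived state 'no') is shared by all ingroup taxa — unites the whole ingroup.
dermal ossicles: derived state 'yes' in Lineage X only — an autapomorphy, so it tells us nothing about relationships among taxa.
Most parsimonious ingroup topology: ((Lineage M,Lineage H),Lineage X).
Lineage H and Lineage M form a cherry on this tree, so they are sister taxa.

Lineage M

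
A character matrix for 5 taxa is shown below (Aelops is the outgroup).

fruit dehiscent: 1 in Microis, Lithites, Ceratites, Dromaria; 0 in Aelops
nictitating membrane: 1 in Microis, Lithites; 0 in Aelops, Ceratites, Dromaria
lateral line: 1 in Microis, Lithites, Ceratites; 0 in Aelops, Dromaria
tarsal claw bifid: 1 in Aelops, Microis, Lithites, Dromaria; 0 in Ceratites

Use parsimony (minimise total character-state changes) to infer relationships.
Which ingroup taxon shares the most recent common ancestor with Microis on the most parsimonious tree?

Character polarity is set by the outgroup: the derived state is whichever differs from the outgroup's state, so for tarsal claw bifid the derived state is '0', and for the remaining characters it is '1'.
fruit dehiscent (derived state '1') is shared by all ingroup taxa — unites the whole ingroup.
nictitating membrane: derived state '1' in Lithites and Microis only — synapomorphy for {Lithites, Microis}.
lateral line (derived state '1') is shared by Ceratites, Lithites, and Microis — a synapomorphy uniting that clade.
tarsal claw bifid: derived state '0' in Ceratites only — an autapomorphy, so it tells us nothing about relationships among taxa.
Most parsimonious ingroup topology: (((Microis,Lithites),Ceratites),Dromaria).
Microis and Lithites form a cherry on this tree, so they are sister taxa.

Lithites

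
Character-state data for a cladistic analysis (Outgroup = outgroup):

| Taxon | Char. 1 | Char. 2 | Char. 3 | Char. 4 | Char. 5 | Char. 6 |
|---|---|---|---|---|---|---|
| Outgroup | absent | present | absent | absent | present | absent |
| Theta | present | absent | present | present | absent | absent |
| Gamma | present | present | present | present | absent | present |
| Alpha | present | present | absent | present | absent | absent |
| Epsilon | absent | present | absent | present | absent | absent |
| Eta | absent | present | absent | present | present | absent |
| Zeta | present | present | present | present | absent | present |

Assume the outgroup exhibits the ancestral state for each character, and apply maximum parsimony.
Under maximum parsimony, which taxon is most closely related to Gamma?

Character polarity is set by the outgroup: the derived state is whichever differs from the outgroup's state, so for Char. 2, Char. 5 the derived state is 'absent', and for the remaining characters it is 'present'.
Only Alpha, Gamma, Theta, and Zeta show the derived state 'present' for Char. 1, supporting them as a clade.
Char. 2 (derived state 'absent') is unique to Theta (autapomorphy; uninformative for grouping).
Only Gamma, Theta, and Zeta show the derived state 'present' for Char. 3, supporting them as a clade.
Char. 4 (derived state 'present') is shared by all ingroup taxa — unites the whole ingroup.
Char. 5: derived state 'absent' in Alpha, Epsilon, Gamma, Theta, and Zeta only — synapomorphy for {Alpha, Epsilon, Gamma, Theta, Zeta}.
Char. 6: derived state 'present' in Gamma and Zeta only — synapomorphy for {Gamma, Zeta}.
Most parsimonious ingroup topology: ((((Theta,(Gamma,Zeta)),Alpha),Epsilon),Eta).
Gamma and Zeta form a cherry on this tree, so they are sister taxa.

Zeta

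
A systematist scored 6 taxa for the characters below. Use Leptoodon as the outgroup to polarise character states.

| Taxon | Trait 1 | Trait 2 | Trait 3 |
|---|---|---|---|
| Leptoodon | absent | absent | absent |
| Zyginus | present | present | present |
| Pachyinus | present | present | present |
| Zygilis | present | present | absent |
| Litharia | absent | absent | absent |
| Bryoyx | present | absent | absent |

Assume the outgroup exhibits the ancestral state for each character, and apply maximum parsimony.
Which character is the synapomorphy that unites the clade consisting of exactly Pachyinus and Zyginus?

The outgroup has state 'absent' for every character, so 'present' is the derived state throughout.
Trait 1: derived state 'present' in Bryoyx, Pachyinus, Zygilis, and Zyginus only — synapomorphy for {Bryoyx, Pachyinus, Zygilis, Zyginus}.
Trait 2 (derived state 'present') is shared by Pachyinus, Zygilis, and Zyginus — a synapomorphy uniting that clade.
Trait 3 (derived state 'present') is shared by Pachyinus and Zyginus — a synapomorphy uniting that clade.
Most parsimonious ingroup topology: ((((Zyginus,Pachyinus),Zygilis),Bryoyx),Litharia).
The clade {Pachyinus, Zyginus} is supported by Trait 3: its derived state 'present' occurs in exactly those taxa and in no other taxon (including the outgroup).

Trait 3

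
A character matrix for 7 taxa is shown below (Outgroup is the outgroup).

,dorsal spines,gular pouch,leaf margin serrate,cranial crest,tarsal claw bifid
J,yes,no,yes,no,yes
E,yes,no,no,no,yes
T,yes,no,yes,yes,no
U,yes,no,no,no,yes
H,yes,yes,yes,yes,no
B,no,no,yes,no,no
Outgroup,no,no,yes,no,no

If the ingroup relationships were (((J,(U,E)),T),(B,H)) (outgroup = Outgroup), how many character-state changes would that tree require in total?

7

Map each character onto (((J,(U,E)),T),(B,H)) (rooted by Outgroup) and count the minimum state changes it requires (Fitch parsimony):
dorsal spines: 2; gular pouch: 1; leaf margin serrate: 1; cranial crest: 2; tarsal claw bifid: 1.
Total tree length = 7.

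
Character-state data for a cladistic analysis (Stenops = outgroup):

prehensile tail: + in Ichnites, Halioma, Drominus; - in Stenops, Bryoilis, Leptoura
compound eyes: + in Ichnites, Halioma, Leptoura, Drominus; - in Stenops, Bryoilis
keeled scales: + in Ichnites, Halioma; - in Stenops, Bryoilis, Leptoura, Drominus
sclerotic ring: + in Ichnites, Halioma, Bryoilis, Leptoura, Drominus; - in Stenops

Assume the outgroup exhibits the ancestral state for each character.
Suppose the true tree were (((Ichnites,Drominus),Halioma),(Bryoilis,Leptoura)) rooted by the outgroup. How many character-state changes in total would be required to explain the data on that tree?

6

Map each character onto (((Ichnites,Drominus),Halioma),(Bryoilis,Leptoura)) (rooted by Stenops) and count the minimum state changes it requires (Fitch parsimony):
prehensile tail: 1; compound eyes: 2; keeled scales: 2; sclerotic ring: 1.
Total tree length = 6.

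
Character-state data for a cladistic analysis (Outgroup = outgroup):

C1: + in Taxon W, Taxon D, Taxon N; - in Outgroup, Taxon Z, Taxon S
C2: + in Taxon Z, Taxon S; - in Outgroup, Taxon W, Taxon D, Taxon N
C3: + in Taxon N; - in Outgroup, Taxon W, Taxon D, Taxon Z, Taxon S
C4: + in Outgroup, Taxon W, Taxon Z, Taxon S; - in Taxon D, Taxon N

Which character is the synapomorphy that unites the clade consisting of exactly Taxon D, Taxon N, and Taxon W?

Character polarity is set by the outgroup: the derived state is whichever differs from the outgroup's state, so for C4 the derived state is '-', and for the remaining characters it is '+'.
Only Taxon D, Taxon N, and Taxon W show the derived state '+' for C1, supporting them as a clade.
C2: derived state '+' in Taxon S and Taxon Z only — synapomorphy for {Taxon S, Taxon Z}.
C3: derived state '+' in Taxon N only — an autapomorphy, so it tells us nothing about relationships among taxa.
Only Taxon D and Taxon N show the derived state '-' for C4, supporting them as a clade.
Most parsimonious ingroup topology: ((Taxon W,(Taxon D,Taxon N)),(Taxon Z,Taxon S)).
The clade {Taxon D, Taxon N, Taxon W} is supported by C1: its derived state '+' occurs in exactly those taxa and in no other taxon (including the outgroup).

C1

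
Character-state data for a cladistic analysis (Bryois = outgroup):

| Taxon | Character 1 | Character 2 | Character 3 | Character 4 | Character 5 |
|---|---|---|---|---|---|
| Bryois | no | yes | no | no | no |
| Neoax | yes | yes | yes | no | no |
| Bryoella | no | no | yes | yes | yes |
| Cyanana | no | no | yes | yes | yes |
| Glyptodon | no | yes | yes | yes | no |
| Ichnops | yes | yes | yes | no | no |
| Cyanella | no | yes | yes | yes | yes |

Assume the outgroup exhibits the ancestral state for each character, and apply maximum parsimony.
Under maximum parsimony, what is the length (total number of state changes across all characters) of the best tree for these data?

Character polarity is set by the outgroup: the derived state is whichever differs from the outgroup's state, so for Character 2 the derived state is 'no', and for the remaining characters it is 'yes'.
Character 1: derived state 'yes' in Ichnops and Neoax only — synapomorphy for {Ichnops, Neoax}.
Character 2: derived state 'no' in Bryoella and Cyanana only — synapomorphy for {Bryoella, Cyanana}.
Character 3 (derived state 'yes') is shared by all ingroup taxa — unites the whole ingroup.
Character 4 (derived state 'yes') is shared by Bryoella, Cyanana, Cyanella, and Glyptodon — a synapomorphy uniting that clade.
Character 5: derived state 'yes' in Bryoella, Cyanana, and Cyanella only — synapomorphy for {Bryoella, Cyanana, Cyanella}.
Most parsimonious ingroup topology: ((Neoax,Ichnops),(((Bryoella,Cyanana),Cyanella),Glyptodon)).
Changes per character on this tree: Character 1: 1; Character 2: 1; Character 3: 1; Character 4: 1; Character 5: 1.
Total = 5.

5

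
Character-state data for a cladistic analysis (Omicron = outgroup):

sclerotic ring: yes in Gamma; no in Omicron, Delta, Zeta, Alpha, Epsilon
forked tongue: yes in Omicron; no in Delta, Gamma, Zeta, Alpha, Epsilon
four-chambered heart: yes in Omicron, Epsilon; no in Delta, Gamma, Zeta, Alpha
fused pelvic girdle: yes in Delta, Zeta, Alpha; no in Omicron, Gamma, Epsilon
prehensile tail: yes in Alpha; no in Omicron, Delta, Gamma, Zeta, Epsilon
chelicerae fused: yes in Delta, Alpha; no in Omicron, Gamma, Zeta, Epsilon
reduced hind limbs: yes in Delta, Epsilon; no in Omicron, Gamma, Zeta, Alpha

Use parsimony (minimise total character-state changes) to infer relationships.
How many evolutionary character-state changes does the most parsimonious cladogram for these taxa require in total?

8

Character polarity is set by the outgroup: the derived state is whichever differs from the outgroup's state, so for forked tongue, four-chambered heart the derived state is 'no', and for the remaining characters it is 'yes'.
sclerotic ring (derived state 'yes') is unique to Gamma (autapomorphy; uninformative for grouping).
All ingroup taxa share the derived state 'no' for forked tongue; it defines the ingroup but does not resolve relationships within it.
four-chambered heart: derived state 'no' in Alpha, Delta, Gamma, and Zeta only — synapomorphy for {Alpha, Delta, Gamma, Zeta}.
Only Alpha, Delta, and Zeta show the derived state 'yes' for fused pelvic girdle, supporting them as a clade.
prehensile tail (derived state 'yes') is unique to Alpha (autapomorphy; uninformative for grouping).
chelicerae fused (derived state 'yes') is shared by Alpha and Delta — a synapomorphy uniting that clade.
reduced hind limbs groups Delta and Epsilon, which is incompatible with the clades supported by the remaining characters; treating it as convergent (homoplasy) costs fewer steps than any alternative tree.
Most parsimonious ingroup topology: ((((Delta,Alpha),Zeta),Gamma),Epsilon).
Changes per character on this tree: sclerotic ring: 1; forked tongue: 1; four-chambered heart: 1; fused pelvic girdle: 1; prehensile tail: 1; chelicerae fused: 1; reduced hind limbs: 2.
Total = 8.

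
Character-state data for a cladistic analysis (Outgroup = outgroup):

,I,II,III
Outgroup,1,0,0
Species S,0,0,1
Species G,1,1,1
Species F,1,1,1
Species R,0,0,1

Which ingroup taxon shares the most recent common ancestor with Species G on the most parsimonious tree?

Character polarity is set by the outgroup: the derived state is whichever differs from the outgroup's state, so for I the derived state is '0', and for the remaining characters it is '1'.
Only Species R and Species S show the derived state '0' for I, supporting them as a clade.
II: derived state '1' in Species F and Species G only — synapomorphy for {Species F, Species G}.
All ingroup taxa share the derived state '1' for III; it defines the ingroup but does not resolve relationships within it.
Most parsimonious ingroup topology: ((Species S,Species R),(Species G,Species F)).
Species G and Species F form a cherry on this tree, so they are sister taxa.

Species F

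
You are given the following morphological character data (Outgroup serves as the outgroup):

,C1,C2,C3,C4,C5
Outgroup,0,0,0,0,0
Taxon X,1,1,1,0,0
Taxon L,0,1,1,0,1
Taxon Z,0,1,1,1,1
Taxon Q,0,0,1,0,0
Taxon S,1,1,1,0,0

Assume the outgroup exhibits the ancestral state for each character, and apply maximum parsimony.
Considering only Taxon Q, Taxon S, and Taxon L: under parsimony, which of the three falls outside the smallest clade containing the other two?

The outgroup has state '0' for every character, so '1' is the derived state throughout.
C1 (derived state '1') is shared by Taxon S and Taxon X — a synapomorphy uniting that clade.
C2 (derived state '1') is shared by Taxon L, Taxon S, Taxon X, and Taxon Z — a synapomorphy uniting that clade.
All ingroup taxa share the derived state '1' for C3; it defines the ingroup but does not resolve relationships within it.
C4: derived state '1' in Taxon Z only — an autapomorphy, so it tells us nothing about relationships among taxa.
C5 (derived state '1') is shared by Taxon L and Taxon Z — a synapomorphy uniting that clade.
Most parsimonious ingroup topology: (((Taxon X,Taxon S),(Taxon L,Taxon Z)),Taxon Q).
Taxon S and Taxon L share a more recent common ancestor with each other than either does with Taxon Q, so Taxon Q is the least closely related of the three.

Taxon Q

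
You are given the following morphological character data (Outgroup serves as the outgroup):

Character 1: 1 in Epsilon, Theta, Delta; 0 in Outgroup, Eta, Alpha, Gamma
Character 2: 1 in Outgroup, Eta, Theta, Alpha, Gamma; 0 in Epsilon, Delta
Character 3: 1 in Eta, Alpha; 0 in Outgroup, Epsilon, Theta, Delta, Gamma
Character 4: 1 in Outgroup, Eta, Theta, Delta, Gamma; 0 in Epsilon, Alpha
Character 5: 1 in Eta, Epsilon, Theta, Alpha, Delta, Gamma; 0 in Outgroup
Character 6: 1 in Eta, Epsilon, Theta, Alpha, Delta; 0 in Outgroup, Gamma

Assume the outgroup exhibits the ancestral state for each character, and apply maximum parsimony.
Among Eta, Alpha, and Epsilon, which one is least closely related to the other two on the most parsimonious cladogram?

Epsilon

Character polarity is set by the outgroup: the derived state is whichever differs from the outgroup's state, so for Character 2, Character 4 the derived state is '0', and for the remaining characters it is '1'.
Character 1 (derived state '1') is shared by Delta, Epsilon, and Theta — a synapomorphy uniting that clade.
Only Delta and Epsilon show the derived state '0' for Character 2, supporting them as a clade.
Character 3 (derived state '1') is shared by Alpha and Eta — a synapomorphy uniting that clade.
Character 4 (state '0') occurs in Alpha and Epsilon but conflicts with the nesting implied by the other characters — most parsimoniously interpreted as homoplasy.
All ingroup taxa share the derived state '1' for Character 5; it defines the ingroup but does not resolve relationships within it.
Only Alpha, Delta, Epsilon, Eta, and Theta show the derived state '1' for Character 6, supporting them as a clade.
Most parsimonious ingroup topology: (((Eta,Alpha),((Epsilon,Delta),Theta)),Gamma).
Eta and Alpha share a more recent common ancestor with each other than either does with Epsilon, so Epsilon is the least closely related of the three.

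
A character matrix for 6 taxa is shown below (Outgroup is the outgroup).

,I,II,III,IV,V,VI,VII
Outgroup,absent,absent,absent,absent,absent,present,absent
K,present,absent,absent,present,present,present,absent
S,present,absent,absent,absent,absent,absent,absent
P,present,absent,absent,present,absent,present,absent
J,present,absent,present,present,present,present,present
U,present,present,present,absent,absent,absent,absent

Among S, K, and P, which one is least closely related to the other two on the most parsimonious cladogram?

S

Character polarity is set by the outgroup: the derived state is whichever differs from the outgroup's state, so for VI the derived state is 'absent', and for the remaining characters it is 'present'.
I (derived state 'present') is shared by all ingroup taxa — unites the whole ingroup.
II: derived state 'present' in U only — an autapomorphy, so it tells us nothing about relationships among taxa.
III groups J and U, which is incompatible with the clades supported by the remaining characters; treating it as convergent (homoplasy) costs fewer steps than any alternative tree.
IV (derived state 'present') is shared by J, K, and P — a synapomorphy uniting that clade.
V (derived state 'present') is shared by J and K — a synapomorphy uniting that clade.
VI: derived state 'absent' in S and U only — synapomorphy for {S, U}.
VII: derived state 'present' in J only — an autapomorphy, so it tells us nothing about relationships among taxa.
Most parsimonious ingroup topology: (((K,J),P),(S,U)).
P and K share a more recent common ancestor with each other than either does with S, so S is the least closely related of the three.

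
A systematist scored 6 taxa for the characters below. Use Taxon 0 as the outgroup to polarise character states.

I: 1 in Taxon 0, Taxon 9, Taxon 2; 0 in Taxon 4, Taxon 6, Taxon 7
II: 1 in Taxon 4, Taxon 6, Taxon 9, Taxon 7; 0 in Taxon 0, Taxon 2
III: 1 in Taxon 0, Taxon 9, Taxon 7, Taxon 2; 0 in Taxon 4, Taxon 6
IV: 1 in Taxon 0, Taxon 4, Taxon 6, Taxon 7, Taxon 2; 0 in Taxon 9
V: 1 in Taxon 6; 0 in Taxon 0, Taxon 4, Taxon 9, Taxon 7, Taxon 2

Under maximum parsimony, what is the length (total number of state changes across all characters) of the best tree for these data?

5

Character polarity is set by the outgroup: the derived state is whichever differs from the outgroup's state, so for I, III, IV the derived state is '0', and for the remaining characters it is '1'.
I: derived state '0' in Taxon 4, Taxon 6, and Taxon 7 only — synapomorphy for {Taxon 4, Taxon 6, Taxon 7}.
II: derived state '1' in Taxon 4, Taxon 6, Taxon 7, and Taxon 9 only — synapomorphy for {Taxon 4, Taxon 6, Taxon 7, Taxon 9}.
III: derived state '0' in Taxon 4 and Taxon 6 only — synapomorphy for {Taxon 4, Taxon 6}.
IV: derived state '0' in Taxon 9 only — an autapomorphy, so it tells us nothing about relationships among taxa.
V: derived state '1' in Taxon 6 only — an autapomorphy, so it tells us nothing about relationships among taxa.
Most parsimonious ingroup topology: ((((Taxon 4,Taxon 6),Taxon 7),Taxon 9),Taxon 2).
Changes per character on this tree: I: 1; II: 1; III: 1; IV: 1; V: 1.
Total = 5.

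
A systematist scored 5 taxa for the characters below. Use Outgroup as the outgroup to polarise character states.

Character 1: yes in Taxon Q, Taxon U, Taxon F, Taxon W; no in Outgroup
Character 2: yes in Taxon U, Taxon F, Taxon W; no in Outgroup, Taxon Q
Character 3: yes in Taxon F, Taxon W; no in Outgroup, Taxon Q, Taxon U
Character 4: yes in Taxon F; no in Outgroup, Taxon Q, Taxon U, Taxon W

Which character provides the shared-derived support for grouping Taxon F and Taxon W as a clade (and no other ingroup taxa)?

The outgroup has state 'no' for every character, so 'yes' is the derived state throughout.
All ingroup taxa share the derived state 'yes' for Character 1; it defines the ingroup but does not resolve relationships within it.
Character 2 (derived state 'yes') is shared by Taxon F, Taxon U, and Taxon W — a synapomorphy uniting that clade.
Character 3: derived state 'yes' in Taxon F and Taxon W only — synapomorphy for {Taxon F, Taxon W}.
Character 4 (derived state 'yes') is unique to Taxon F (autapomorphy; uninformative for grouping).
Most parsimonious ingroup topology: (((Taxon F,Taxon W),Taxon U),Taxon Q).
The clade {Taxon F, Taxon W} is supported by Character 3: its derived state 'yes' occurs in exactly those taxa and in no other taxon (including the outgroup).

Character 3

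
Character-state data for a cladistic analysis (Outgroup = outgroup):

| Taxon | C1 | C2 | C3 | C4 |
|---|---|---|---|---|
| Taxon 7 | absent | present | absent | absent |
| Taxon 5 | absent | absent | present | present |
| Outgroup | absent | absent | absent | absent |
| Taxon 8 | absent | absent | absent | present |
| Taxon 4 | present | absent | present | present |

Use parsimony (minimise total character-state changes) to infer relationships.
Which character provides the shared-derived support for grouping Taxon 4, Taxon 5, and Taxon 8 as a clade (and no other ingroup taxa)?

The outgroup has state 'absent' for every character, so 'present' is the derived state throughout.
C1: derived state 'present' in Taxon 4 only — an autapomorphy, so it tells us nothing about relationships among taxa.
C2: derived state 'present' in Taxon 7 only — an autapomorphy, so it tells us nothing about relationships among taxa.
Only Taxon 4 and Taxon 5 show the derived state 'present' for C3, supporting them as a clade.
C4 (derived state 'present') is shared by Taxon 4, Taxon 5, and Taxon 8 — a synapomorphy uniting that clade.
Most parsimonious ingroup topology: (((Taxon 4,Taxon 5),Taxon 8),Taxon 7).
The clade {Taxon 4, Taxon 5, Taxon 8} is supported by C4: its derived state 'present' occurs in exactly those taxa and in no other taxon (including the outgroup).

C4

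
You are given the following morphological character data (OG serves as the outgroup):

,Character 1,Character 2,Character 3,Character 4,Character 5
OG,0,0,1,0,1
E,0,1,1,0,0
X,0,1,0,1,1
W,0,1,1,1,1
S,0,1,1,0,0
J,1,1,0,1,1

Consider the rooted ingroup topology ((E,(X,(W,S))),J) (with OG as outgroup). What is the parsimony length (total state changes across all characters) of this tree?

Map each character onto ((E,(X,(W,S))),J) (rooted by OG) and count the minimum state changes it requires (Fitch parsimony):
Character 1: 1; Character 2: 1; Character 3: 2; Character 4: 3; Character 5: 2.
Total tree length = 9.

9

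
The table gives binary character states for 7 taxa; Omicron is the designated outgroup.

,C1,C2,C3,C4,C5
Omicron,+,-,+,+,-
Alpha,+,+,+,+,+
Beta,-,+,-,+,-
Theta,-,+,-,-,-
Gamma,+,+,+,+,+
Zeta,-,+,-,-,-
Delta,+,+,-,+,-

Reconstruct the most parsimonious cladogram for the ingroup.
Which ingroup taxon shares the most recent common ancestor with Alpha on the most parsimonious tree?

Character polarity is set by the outgroup: the derived state is whichever differs from the outgroup's state, so for C1, C3, C4 the derived state is '-', and for the remaining characters it is '+'.
C1 (derived state '-') is shared by Beta, Theta, and Zeta — a synapomorphy uniting that clade.
All ingroup taxa share the derived state '+' for C2; it defines the ingroup but does not resolve relationships within it.
C3: derived state '-' in Beta, Delta, Theta, and Zeta only — synapomorphy for {Beta, Delta, Theta, Zeta}.
C4: derived state '-' in Theta and Zeta only — synapomorphy for {Theta, Zeta}.
C5 (derived state '+') is shared by Alpha and Gamma — a synapomorphy uniting that clade.
Most parsimonious ingroup topology: ((Alpha,Gamma),((Beta,(Theta,Zeta)),Delta)).
Alpha and Gamma form a cherry on this tree, so they are sister taxa.

Gamma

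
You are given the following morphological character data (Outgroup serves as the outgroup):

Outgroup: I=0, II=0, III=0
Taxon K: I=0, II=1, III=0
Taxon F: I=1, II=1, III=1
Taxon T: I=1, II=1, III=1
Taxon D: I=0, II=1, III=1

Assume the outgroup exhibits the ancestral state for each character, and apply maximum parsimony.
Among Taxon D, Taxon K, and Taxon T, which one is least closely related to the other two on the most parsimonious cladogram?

The outgroup has state '0' for every character, so '1' is the derived state throughout.
Only Taxon F and Taxon T show the derived state '1' for I, supporting them as a clade.
II (derived state '1') is shared by all ingroup taxa — unites the whole ingroup.
III: derived state '1' in Taxon D, Taxon F, and Taxon T only — synapomorphy for {Taxon D, Taxon F, Taxon T}.
Most parsimonious ingroup topology: (Taxon K,((Taxon F,Taxon T),Taxon D)).
Taxon D and Taxon T share a more recent common ancestor with each other than either does with Taxon K, so Taxon K is the least closely related of the three.

Taxon K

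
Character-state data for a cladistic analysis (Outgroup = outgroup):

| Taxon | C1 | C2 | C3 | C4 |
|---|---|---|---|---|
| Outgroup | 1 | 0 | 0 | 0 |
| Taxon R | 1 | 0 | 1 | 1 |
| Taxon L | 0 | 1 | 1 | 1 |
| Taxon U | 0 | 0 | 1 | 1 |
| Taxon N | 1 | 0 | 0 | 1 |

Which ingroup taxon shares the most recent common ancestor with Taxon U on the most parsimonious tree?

Character polarity is set by the outgroup: the derived state is whichever differs from the outgroup's state, so for C1 the derived state is '0', and for the remaining characters it is '1'.
C1: derived state '0' in Taxon L and Taxon U only — synapomorphy for {Taxon L, Taxon U}.
C2: derived state '1' in Taxon L only — an autapomorphy, so it tells us nothing about relationships among taxa.
C3 (derived state '1') is shared by Taxon L, Taxon R, and Taxon U — a synapomorphy uniting that clade.
All ingroup taxa share the derived state '1' for C4; it defines the ingroup but does not resolve relationships within it.
Most parsimonious ingroup topology: ((Taxon R,(Taxon U,Taxon L)),Taxon N).
Taxon U and Taxon L form a cherry on this tree, so they are sister taxa.

Taxon L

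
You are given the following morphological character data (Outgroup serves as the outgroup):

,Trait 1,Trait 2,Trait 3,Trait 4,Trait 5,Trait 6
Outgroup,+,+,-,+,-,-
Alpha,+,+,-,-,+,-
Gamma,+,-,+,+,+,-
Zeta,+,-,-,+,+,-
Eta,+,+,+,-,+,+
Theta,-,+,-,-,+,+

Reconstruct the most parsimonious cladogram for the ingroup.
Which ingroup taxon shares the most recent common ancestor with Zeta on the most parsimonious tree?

Character polarity is set by the outgroup: the derived state is whichever differs from the outgroup's state, so for Trait 1, Trait 2, Trait 4 the derived state is '-', and for the remaining characters it is '+'.
Trait 1: derived state '-' in Theta only — an autapomorphy, so it tells us nothing about relationships among taxa.
Trait 2: derived state '-' in Gamma and Zeta only — synapomorphy for {Gamma, Zeta}.
Trait 3 groups Eta and Gamma, which is incompatible with the clades supported by the remaining characters; treating it as convergent (homoplasy) costs fewer steps than any alternative tree.
Trait 4: derived state '-' in Alpha, Eta, and Theta only — synapomorphy for {Alpha, Eta, Theta}.
All ingroup taxa share the derived state '+' for Trait 5; it defines the ingroup but does not resolve relationships within it.
Only Eta and Theta show the derived state '+' for Trait 6, supporting them as a clade.
Most parsimonious ingroup topology: ((Alpha,(Eta,Theta)),(Gamma,Zeta)).
Zeta and Gamma form a cherry on this tree, so they are sister taxa.

Gamma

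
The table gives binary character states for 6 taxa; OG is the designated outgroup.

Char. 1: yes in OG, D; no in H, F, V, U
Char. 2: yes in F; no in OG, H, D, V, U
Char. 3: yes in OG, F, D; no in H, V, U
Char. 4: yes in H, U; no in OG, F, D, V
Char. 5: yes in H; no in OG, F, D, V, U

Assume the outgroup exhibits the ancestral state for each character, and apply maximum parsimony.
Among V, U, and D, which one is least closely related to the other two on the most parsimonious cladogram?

Character polarity is set by the outgroup: the derived state is whichever differs from the outgroup's state, so for Char. 1, Char. 3 the derived state is 'no', and for the remaining characters it is 'yes'.
Char. 1: derived state 'no' in F, H, U, and V only — synapomorphy for {F, H, U, V}.
Char. 2 (derived state 'yes') is unique to F (autapomorphy; uninformative for grouping).
Char. 3: derived state 'no' in H, U, and V only — synapomorphy for {H, U, V}.
Char. 4: derived state 'yes' in H and U only — synapomorphy for {H, U}.
Char. 5 (derived state 'yes') is unique to H (autapomorphy; uninformative for grouping).
Most parsimonious ingroup topology: ((((H,U),V),F),D).
U and V share a more recent common ancestor with each other than either does with D, so D is the least closely related of the three.

D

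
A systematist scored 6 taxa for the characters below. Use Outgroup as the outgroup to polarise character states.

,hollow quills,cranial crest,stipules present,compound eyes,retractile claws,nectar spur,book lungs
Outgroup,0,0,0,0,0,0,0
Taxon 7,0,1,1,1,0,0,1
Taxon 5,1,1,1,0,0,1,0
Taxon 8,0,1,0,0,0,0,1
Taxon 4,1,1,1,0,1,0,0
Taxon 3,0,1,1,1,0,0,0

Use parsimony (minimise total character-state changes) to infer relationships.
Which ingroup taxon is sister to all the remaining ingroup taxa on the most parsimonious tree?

Taxon 8

The outgroup has state '0' for every character, so '1' is the derived state throughout.
Only Taxon 4 and Taxon 5 show the derived state '1' for hollow quills, supporting them as a clade.
cranial crest (derived state '1') is shared by all ingroup taxa — unites the whole ingroup.
stipules present (derived state '1') is shared by Taxon 3, Taxon 4, Taxon 5, and Taxon 7 — a synapomorphy uniting that clade.
compound eyes: derived state '1' in Taxon 3 and Taxon 7 only — synapomorphy for {Taxon 3, Taxon 7}.
retractile claws (derived state '1') is unique to Taxon 4 (autapomorphy; uninformative for grouping).
nectar spur: derived state '1' in Taxon 5 only — an autapomorphy, so it tells us nothing about relationships among taxa.
book lungs groups Taxon 7 and Taxon 8, which is incompatible with the clades supported by the remaining characters; treating it as convergent (homoplasy) costs fewer steps than any alternative tree.
Most parsimonious ingroup topology: (((Taxon 7,Taxon 3),(Taxon 5,Taxon 4)),Taxon 8).
Taxon 8 is sister to the clade containing all other ingroup taxa, so it is the earliest-diverging (most basal) ingroup lineage.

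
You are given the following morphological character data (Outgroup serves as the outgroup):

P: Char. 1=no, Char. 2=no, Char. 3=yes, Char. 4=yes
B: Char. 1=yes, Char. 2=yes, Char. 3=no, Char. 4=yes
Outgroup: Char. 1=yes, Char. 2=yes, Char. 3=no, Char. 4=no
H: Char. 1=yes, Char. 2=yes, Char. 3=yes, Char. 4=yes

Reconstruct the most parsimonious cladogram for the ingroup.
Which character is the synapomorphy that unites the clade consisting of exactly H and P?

Character polarity is set by the outgroup: the derived state is whichever differs from the outgroup's state, so for Char. 1, Char. 2 the derived state is 'no', and for the remaining characters it is 'yes'.
Char. 1 (derived state 'no') is unique to P (autapomorphy; uninformative for grouping).
Char. 2: derived state 'no' in P only — an autapomorphy, so it tells us nothing about relationships among taxa.
Only H and P show the derived state 'yes' for Char. 3, supporting them as a clade.
Char. 4 (derived state 'yes') is shared by all ingroup taxa — unites the whole ingroup.
Most parsimonious ingroup topology: ((P,H),B).
The clade {H, P} is supported by Char. 3: its derived state 'yes' occurs in exactly those taxa and in no other taxon (including the outgroup).

Char. 3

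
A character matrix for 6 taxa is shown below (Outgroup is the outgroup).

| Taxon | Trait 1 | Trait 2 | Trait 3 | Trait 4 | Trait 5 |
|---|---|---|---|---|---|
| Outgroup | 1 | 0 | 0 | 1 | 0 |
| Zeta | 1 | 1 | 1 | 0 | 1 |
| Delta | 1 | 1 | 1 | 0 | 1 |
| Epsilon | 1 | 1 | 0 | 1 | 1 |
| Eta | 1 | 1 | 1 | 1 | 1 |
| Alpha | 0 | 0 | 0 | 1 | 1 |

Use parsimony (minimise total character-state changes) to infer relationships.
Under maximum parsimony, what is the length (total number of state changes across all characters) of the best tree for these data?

Character polarity is set by the outgroup: the derived state is whichever differs from the outgroup's state, so for Trait 1, Trait 4 the derived state is '0', and for the remaining characters it is '1'.
Trait 1 (derived state '0') is unique to Alpha (autapomorphy; uninformative for grouping).
Trait 2 (derived state '1') is shared by Delta, Epsilon, Eta, and Zeta — a synapomorphy uniting that clade.
Trait 3 (derived state '1') is shared by Delta, Eta, and Zeta — a synapomorphy uniting that clade.
Trait 4 (derived state '0') is shared by Delta and Zeta — a synapomorphy uniting that clade.
All ingroup taxa share the derived state '1' for Trait 5; it defines the ingroup but does not resolve relationships within it.
Most parsimonious ingroup topology: ((((Zeta,Delta),Eta),Epsilon),Alpha).
Changes per character on this tree: Trait 1: 1; Trait 2: 1; Trait 3: 1; Trait 4: 1; Trait 5: 1.
Total = 5.

5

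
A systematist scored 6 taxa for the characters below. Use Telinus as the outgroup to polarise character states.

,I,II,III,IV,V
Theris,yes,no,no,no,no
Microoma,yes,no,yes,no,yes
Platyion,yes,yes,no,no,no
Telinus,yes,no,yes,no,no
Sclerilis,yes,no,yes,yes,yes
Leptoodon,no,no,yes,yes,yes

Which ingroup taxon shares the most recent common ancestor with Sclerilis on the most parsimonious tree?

Character polarity is set by the outgroup: the derived state is whichever differs from the outgroup's state, so for I, III the derived state is 'no', and for the remaining characters it is 'yes'.
I: derived state 'no' in Leptoodon only — an autapomorphy, so it tells us nothing about relationships among taxa.
II: derived state 'yes' in Platyion only — an autapomorphy, so it tells us nothing about relationships among taxa.
Only Platyion and Theris show the derived state 'no' for III, supporting them as a clade.
Only Leptoodon and Sclerilis show the derived state 'yes' for IV, supporting them as a clade.
Only Leptoodon, Microoma, and Sclerilis show the derived state 'yes' for V, supporting them as a clade.
Most parsimonious ingroup topology: (((Leptoodon,Sclerilis),Microoma),(Theris,Platyion)).
Sclerilis and Leptoodon form a cherry on this tree, so they are sister taxa.

Leptoodon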